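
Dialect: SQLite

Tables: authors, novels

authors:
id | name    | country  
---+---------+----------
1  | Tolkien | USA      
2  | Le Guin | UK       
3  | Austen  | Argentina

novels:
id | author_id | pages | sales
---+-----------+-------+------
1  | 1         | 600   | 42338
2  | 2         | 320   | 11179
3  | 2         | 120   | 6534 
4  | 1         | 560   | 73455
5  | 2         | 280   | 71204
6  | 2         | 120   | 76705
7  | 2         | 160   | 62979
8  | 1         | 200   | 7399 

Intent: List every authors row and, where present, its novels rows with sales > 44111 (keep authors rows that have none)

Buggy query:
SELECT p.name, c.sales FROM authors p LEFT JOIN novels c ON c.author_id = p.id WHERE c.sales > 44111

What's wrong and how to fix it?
Bug: Filtering c.sales in WHERE discards the NULL rows produced by LEFT JOIN, turning it into an inner join

Fix: Put 'c.sales > 44111' in the JOIN's ON clause instead of WHERE

Corrected query:
SELECT p.name, c.sales FROM authors p LEFT JOIN novels c ON c.author_id = p.id AND c.sales > 44111

Result:
name    | sales
--------+------
Tolkien | 73455
Le Guin | 62979
Le Guin | 71204
Le Guin | 76705
Austen  | NULL 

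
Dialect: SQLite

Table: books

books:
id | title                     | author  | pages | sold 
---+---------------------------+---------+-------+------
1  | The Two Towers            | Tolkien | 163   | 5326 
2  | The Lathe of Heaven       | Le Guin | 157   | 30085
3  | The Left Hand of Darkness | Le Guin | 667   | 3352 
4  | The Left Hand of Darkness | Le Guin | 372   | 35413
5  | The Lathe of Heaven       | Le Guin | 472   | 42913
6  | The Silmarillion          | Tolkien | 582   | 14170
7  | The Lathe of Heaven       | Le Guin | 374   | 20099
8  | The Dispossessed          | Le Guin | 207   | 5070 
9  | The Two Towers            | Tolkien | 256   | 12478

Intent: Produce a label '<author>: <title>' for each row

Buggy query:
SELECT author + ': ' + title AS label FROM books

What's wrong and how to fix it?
Bug: '+' is numeric addition; on text columns SQLite converts them to 0 instead of concatenating

Fix: Replace + with || to concatenate text

Corrected query:
SELECT author || ': ' || title AS label FROM books

Result:
label                             
----------------------------------
Tolkien: The Two Towers           
Le Guin: The Lathe of Heaven      
Le Guin: The Left Hand of Darkness
Le Guin: The Left Hand of Darkness
Le Guin: The Lathe of Heaven      
Tolkien: The Silmarillion         
Le Guin: The Lathe of Heaven      
Le Guin: The Dispossessed         
Tolkien: The Two Towers           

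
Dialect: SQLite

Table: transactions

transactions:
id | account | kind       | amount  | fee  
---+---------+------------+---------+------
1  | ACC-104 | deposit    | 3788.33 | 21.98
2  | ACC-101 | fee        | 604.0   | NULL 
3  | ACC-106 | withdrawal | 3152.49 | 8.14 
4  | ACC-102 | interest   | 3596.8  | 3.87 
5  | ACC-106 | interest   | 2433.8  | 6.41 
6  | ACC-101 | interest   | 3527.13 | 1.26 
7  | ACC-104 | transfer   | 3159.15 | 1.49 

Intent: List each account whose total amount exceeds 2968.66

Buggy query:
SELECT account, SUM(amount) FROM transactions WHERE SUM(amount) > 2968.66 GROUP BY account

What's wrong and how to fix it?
Bug: SUM(amount) is an aggregate, but WHERE filters rows before aggregation

Fix: Move the aggregate condition to a HAVING clause

Corrected query:
SELECT account, SUM(amount) FROM transactions GROUP BY account HAVING SUM(amount) > 2968.66

Result:
account | SUM(amount)
--------+------------
ACC-101 | 4131.13    
ACC-102 | 3596.8     
ACC-104 | 6947.48    
ACC-106 | 5586.29    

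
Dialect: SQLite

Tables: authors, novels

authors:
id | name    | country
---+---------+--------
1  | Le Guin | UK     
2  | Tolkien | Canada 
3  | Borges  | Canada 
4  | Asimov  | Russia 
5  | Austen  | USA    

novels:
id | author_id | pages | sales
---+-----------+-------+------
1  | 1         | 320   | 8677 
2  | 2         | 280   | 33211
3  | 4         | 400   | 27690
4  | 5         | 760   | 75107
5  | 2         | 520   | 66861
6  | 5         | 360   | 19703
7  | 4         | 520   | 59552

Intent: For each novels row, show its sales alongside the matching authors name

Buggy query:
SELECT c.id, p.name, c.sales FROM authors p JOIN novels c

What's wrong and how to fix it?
Bug: Missing join condition: each novels row is matched to all authors rows instead of just its own

Fix: Add ON c.author_id = p.id to the JOIN

Corrected query:
SELECT c.id, p.name, c.sales FROM authors p JOIN novels c ON c.author_id = p.id

Result:
id | name    | sales
---+---------+------
1  | Le Guin | 8677 
2  | Tolkien | 33211
3  | Asimov  | 27690
4  | Austen  | 75107
5  | Tolkien | 66861
6  | Austen  | 19703
7  | Asimov  | 59552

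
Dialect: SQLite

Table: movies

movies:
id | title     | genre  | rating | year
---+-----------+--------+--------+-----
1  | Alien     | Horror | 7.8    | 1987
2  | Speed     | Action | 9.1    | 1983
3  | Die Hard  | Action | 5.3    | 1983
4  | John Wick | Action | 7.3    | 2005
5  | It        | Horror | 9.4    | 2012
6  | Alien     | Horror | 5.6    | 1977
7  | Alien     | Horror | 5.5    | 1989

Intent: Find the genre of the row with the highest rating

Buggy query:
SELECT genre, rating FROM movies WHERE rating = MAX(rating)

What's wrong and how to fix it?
Bug: WHERE is evaluated per row; an aggregate over the whole table isn't defined there

Fix: Wrap MAX in a scalar subquery so WHERE compares against a single value

Corrected query:
SELECT genre, rating FROM movies WHERE rating = (SELECT MAX(rating) FROM movies)

Result:
genre  | rating
-------+-------
Horror | 9.4   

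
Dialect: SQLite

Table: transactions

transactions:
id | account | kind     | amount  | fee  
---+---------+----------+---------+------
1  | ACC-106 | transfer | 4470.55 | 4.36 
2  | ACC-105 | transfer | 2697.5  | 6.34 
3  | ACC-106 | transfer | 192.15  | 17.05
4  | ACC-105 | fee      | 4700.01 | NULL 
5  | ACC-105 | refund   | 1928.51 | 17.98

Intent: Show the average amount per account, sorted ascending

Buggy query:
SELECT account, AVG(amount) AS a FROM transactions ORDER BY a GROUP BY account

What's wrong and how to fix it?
Bug: ORDER BY appears before GROUP BY; SQL clause order requires GROUP BY first

Fix: Reorder: SELECT … FROM … GROUP BY … ORDER BY …

Corrected query:
SELECT account, AVG(amount) AS a FROM transactions GROUP BY account ORDER BY a

Result:
account | a          
--------+------------
ACC-106 | 2331.35    
ACC-105 | 3108.673333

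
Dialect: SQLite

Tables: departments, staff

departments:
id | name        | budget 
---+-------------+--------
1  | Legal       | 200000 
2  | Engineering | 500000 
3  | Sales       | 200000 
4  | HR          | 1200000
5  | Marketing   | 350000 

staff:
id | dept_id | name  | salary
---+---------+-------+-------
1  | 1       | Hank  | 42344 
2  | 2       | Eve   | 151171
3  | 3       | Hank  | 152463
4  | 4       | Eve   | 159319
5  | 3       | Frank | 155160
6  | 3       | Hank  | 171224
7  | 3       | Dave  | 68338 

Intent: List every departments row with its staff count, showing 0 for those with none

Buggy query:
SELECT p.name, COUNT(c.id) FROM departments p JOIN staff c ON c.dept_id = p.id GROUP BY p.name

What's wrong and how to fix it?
Bug: An inner join excludes parents with zero children

Fix: Use LEFT JOIN so parents without children still appear (COUNT(c.id) gives 0)

Corrected query:
SELECT p.name, COUNT(c.id) FROM departments p LEFT JOIN staff c ON c.dept_id = p.id GROUP BY p.name

Result:
name        | COUNT(c.id)
------------+------------
Engineering | 1          
HR          | 1          
Legal       | 1          
Marketing   | 0          
Sales       | 4          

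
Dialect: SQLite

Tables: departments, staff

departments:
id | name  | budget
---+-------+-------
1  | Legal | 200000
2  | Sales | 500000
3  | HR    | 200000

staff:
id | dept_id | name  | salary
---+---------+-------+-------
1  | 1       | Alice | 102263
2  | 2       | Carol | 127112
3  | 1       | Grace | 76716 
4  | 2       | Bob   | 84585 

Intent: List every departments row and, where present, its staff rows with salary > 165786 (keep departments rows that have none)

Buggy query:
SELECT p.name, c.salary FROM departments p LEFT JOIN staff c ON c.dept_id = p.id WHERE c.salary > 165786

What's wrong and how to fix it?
Bug: Filtering c.salary in WHERE discards the NULL rows produced by LEFT JOIN, turning it into an inner join

Fix: Put 'c.salary > 165786' in the JOIN's ON clause instead of WHERE

Corrected query:
SELECT p.name, c.salary FROM departments p LEFT JOIN staff c ON c.dept_id = p.id AND c.salary > 165786

Result:
name  | salary
------+-------
Legal | NULL  
Sales | NULL  
HR    | NULL  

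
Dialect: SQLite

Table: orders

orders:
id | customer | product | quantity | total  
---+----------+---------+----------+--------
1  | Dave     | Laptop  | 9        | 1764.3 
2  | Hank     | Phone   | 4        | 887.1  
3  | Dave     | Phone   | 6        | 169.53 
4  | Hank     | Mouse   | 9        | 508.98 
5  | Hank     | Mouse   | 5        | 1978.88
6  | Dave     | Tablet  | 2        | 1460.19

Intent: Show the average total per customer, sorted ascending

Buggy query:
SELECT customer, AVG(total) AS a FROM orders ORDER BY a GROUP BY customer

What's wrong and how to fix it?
Bug: GROUP BY must precede ORDER BY

Fix: Move ORDER BY to the end, after GROUP BY

Corrected query:
SELECT customer, AVG(total) AS a FROM orders GROUP BY customer ORDER BY a

Result:
customer | a          
---------+------------
Hank     | 1124.986667
Dave     | 1131.34    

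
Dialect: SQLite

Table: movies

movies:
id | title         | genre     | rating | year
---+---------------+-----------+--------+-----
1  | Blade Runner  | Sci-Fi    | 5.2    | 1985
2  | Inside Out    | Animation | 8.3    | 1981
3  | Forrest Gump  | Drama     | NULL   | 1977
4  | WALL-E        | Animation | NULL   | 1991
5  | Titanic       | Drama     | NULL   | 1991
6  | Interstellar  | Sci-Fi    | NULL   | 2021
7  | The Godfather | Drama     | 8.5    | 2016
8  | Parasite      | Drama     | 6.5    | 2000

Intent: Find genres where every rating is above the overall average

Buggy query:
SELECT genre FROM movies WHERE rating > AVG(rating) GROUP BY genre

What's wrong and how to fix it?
Bug: WHERE evaluates per row before aggregation, so AVG() is unavailable

Fix: Use a subquery for AVG and a HAVING MIN(...) filter so the condition holds for every row in the group

Corrected query:
SELECT genre FROM movies GROUP BY genre HAVING MIN(rating) > (SELECT AVG(rating) FROM movies)

Result:
genre    
---------
Animation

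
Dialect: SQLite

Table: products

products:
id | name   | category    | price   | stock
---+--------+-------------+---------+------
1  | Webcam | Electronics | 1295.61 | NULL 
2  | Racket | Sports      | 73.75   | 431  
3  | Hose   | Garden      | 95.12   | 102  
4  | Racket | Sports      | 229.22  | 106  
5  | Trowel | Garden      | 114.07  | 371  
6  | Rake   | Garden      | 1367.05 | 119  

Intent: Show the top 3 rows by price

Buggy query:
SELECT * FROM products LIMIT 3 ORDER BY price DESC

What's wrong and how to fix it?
Bug: ORDER BY cannot follow LIMIT; LIMIT is the final clause

Fix: Swap the clauses: ORDER BY first, then LIMIT

Corrected query:
SELECT * FROM products ORDER BY price DESC LIMIT 3

Result:
id | name   | category    | price   | stock
---+--------+-------------+---------+------
6  | Rake   | Garden      | 1367.05 | 119  
1  | Webcam | Electronics | 1295.61 | NULL 
4  | Racket | Sports      | 229.22  | 106  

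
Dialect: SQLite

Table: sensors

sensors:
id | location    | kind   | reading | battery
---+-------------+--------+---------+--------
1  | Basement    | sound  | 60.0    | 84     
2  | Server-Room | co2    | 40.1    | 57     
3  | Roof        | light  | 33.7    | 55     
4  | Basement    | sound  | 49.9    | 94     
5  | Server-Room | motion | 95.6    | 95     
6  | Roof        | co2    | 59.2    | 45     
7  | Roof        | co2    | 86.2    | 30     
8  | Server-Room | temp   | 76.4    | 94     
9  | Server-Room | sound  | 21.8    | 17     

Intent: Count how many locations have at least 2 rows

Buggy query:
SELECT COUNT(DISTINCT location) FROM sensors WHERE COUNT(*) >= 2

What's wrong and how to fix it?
Bug: WHERE filters individual rows, not groups, so a group-level COUNT is invalid there

Fix: Group first with HAVING COUNT(*) >= 2, then COUNT the resulting groups

Corrected query:
SELECT COUNT(*) FROM (SELECT location FROM sensors GROUP BY location HAVING COUNT(*) >= 2)

Result:
COUNT(*)
--------
3       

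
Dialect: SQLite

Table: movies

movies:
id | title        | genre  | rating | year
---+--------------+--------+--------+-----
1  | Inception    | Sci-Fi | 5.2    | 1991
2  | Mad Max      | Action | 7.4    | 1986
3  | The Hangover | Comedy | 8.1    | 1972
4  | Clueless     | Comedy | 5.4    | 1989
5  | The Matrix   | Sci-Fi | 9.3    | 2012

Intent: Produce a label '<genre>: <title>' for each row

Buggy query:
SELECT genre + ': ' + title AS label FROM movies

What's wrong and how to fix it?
Bug: '+' is numeric addition; on text columns SQLite converts them to 0 instead of concatenating

Fix: Use the || operator for string concatenation

Corrected query:
SELECT genre || ': ' || title AS label FROM movies

Result:
label               
--------------------
Sci-Fi: Inception   
Action: Mad Max     
Comedy: The Hangover
Comedy: Clueless    
Sci-Fi: The Matrix  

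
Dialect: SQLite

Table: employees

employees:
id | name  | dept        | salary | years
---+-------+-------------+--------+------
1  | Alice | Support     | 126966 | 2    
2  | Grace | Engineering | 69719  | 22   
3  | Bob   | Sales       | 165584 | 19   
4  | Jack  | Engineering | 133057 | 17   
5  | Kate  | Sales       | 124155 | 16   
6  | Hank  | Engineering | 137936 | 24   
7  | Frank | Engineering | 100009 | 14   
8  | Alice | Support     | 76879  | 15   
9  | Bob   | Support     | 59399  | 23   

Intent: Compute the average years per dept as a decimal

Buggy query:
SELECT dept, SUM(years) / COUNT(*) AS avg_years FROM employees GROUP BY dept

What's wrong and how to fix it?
Bug: Both operands are integers, so '/' performs integer division and truncates

Fix: Multiply by 1.0 (or CAST to REAL) to force floating-point division

Corrected query:
SELECT dept, SUM(years) * 1.0 / COUNT(*) AS avg_years FROM employees GROUP BY dept

Result:
dept        | avg_years
------------+----------
Engineering | 19.25    
Sales       | 17.5     
Support     | 13.333333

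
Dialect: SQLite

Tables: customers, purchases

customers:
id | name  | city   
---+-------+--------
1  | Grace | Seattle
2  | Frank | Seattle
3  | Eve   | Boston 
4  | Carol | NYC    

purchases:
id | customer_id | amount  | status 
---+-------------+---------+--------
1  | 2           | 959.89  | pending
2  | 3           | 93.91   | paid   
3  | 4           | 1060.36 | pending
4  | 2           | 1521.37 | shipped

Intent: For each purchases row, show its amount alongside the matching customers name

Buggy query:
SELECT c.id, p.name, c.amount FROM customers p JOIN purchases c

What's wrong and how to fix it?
Bug: Missing join condition: each purchases row is matched to all customers rows instead of just its own

Fix: Specify the join condition linking the foreign key to the parent id

Corrected query:
SELECT c.id, p.name, c.amount FROM customers p JOIN purchases c ON c.customer_id = p.id

Result:
id | name  | amount 
---+-------+--------
1  | Frank | 959.89 
2  | Eve   | 93.91  
3  | Carol | 1060.36
4  | Frank | 1521.37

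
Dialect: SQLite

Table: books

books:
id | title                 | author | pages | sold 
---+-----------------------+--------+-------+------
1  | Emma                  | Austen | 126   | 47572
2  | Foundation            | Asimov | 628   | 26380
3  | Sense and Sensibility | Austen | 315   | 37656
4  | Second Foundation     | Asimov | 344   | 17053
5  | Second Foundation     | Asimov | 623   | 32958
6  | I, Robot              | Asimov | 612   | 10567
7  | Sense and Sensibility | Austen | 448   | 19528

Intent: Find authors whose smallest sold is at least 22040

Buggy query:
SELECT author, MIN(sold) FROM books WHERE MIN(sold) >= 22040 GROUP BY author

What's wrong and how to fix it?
Bug: Aggregates like MIN are computed per group after WHERE runs

Fix: Replace WHERE with HAVING after the GROUP BY

Corrected query:
SELECT author, MIN(sold) FROM books GROUP BY author HAVING MIN(sold) >= 22040

Result:
(no rows)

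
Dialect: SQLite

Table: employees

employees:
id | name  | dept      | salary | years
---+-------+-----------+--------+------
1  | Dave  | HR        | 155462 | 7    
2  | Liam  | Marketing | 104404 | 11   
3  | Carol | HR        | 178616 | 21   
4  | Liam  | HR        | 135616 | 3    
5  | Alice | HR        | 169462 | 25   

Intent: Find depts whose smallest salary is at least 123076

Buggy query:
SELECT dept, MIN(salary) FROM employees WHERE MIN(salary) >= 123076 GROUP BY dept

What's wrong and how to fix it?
Bug: MIN() in WHERE is a misuse of aggregate

Fix: Use HAVING for the per-group MIN condition

Corrected query:
SELECT dept, MIN(salary) FROM employees GROUP BY dept HAVING MIN(salary) >= 123076

Result:
dept | MIN(salary)
-----+------------
HR   | 135616     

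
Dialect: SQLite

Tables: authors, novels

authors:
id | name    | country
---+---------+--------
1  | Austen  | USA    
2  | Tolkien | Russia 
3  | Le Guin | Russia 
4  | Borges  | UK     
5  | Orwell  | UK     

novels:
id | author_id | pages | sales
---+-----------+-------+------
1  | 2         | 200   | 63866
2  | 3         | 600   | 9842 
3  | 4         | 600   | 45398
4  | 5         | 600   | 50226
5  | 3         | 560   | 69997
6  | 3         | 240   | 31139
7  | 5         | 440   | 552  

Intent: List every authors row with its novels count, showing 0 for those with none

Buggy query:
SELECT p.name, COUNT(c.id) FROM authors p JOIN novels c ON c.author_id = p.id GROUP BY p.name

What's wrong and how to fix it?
Bug: An inner join excludes parents with zero children

Fix: Use LEFT JOIN so parents without children still appear (COUNT(c.id) gives 0)

Corrected query:
SELECT p.name, COUNT(c.id) FROM authors p LEFT JOIN novels c ON c.author_id = p.id GROUP BY p.name

Result:
name    | COUNT(c.id)
--------+------------
Austen  | 0          
Borges  | 1          
Le Guin | 3          
Orwell  | 2          
Tolkien | 1          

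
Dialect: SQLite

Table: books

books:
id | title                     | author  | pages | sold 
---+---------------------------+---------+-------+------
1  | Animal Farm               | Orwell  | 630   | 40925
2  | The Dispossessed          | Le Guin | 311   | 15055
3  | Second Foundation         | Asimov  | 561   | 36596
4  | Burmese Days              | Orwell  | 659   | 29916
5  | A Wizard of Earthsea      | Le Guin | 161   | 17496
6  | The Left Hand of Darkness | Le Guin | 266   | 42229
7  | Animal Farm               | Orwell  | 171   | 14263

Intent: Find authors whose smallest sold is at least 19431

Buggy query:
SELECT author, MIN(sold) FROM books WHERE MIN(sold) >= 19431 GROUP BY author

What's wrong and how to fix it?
Bug: Aggregates like MIN are computed per group after WHERE runs

Fix: Replace WHERE with HAVING after the GROUP BY

Corrected query:
SELECT author, MIN(sold) FROM books GROUP BY author HAVING MIN(sold) >= 19431

Result:
author | MIN(sold)
-------+----------
Asimov | 36596    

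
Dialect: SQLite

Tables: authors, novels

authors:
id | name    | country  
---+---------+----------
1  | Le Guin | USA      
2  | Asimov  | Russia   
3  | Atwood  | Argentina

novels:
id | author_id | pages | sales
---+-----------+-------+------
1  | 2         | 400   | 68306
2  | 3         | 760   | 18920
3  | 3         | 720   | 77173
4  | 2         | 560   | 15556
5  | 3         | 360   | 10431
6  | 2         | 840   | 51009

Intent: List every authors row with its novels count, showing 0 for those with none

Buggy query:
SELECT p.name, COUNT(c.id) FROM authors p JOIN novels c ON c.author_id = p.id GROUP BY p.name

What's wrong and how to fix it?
Bug: INNER JOIN drops authors rows that have no matching novels rows

Fix: Use LEFT JOIN so parents without children still appear (COUNT(c.id) gives 0)

Corrected query:
SELECT p.name, COUNT(c.id) FROM authors p LEFT JOIN novels c ON c.author_id = p.id GROUP BY p.name

Result:
name    | COUNT(c.id)
--------+------------
Asimov  | 3          
Atwood  | 3          
Le Guin | 0          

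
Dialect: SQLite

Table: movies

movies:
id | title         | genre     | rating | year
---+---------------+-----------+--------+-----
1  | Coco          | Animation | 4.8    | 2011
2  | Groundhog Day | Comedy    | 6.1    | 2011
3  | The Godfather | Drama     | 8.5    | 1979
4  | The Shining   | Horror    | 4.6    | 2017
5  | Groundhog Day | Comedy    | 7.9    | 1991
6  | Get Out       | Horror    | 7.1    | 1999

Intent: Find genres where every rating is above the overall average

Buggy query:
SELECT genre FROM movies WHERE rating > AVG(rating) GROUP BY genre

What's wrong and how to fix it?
Bug: WHERE evaluates per row before aggregation, so AVG() is unavailable

Fix: Use a subquery for AVG and a HAVING MIN(...) filter so the condition holds for every row in the group

Corrected query:
SELECT genre FROM movies GROUP BY genre HAVING MIN(rating) > (SELECT AVG(rating) FROM movies)

Result:
genre
-----
Drama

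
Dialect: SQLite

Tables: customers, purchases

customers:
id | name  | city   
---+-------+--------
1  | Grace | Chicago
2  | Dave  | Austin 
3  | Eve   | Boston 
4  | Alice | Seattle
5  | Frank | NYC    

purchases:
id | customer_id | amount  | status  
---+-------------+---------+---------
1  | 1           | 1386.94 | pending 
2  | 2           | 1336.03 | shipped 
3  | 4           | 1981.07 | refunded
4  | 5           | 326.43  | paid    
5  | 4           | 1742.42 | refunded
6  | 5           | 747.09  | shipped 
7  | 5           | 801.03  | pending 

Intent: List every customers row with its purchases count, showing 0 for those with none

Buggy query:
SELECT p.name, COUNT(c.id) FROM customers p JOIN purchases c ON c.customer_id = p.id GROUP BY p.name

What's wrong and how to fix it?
Bug: An inner join excludes parents with zero children

Fix: Switch to LEFT JOIN to retain unmatched parent rows

Corrected query:
SELECT p.name, COUNT(c.id) FROM customers p LEFT JOIN purchases c ON c.customer_id = p.id GROUP BY p.name

Result:
name  | COUNT(c.id)
------+------------
Alice | 2          
Dave  | 1          
Eve   | 0          
Frank | 3          
Grace | 1          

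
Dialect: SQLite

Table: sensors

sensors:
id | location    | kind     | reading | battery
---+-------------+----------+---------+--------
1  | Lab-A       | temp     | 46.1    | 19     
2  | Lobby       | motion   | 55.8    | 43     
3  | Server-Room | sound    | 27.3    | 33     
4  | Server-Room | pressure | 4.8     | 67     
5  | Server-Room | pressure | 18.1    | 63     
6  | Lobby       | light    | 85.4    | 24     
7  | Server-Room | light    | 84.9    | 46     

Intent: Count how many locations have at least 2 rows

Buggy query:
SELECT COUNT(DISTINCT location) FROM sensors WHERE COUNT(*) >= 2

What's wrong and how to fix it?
Bug: WHERE filters individual rows, not groups, so a group-level COUNT is invalid there

Fix: Use a subquery that GROUPs and filters with HAVING, then count its rows

Corrected query:
SELECT COUNT(*) FROM (SELECT location FROM sensors GROUP BY location HAVING COUNT(*) >= 2)

Result:
COUNT(*)
--------
2       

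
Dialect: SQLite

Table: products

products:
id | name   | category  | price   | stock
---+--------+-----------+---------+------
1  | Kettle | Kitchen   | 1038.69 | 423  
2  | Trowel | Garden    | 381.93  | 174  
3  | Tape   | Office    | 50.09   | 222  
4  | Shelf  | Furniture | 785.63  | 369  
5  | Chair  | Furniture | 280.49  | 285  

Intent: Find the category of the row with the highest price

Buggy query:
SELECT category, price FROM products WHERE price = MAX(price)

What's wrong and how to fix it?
Bug: MAX(price) is an aggregate and cannot be used directly in WHERE

Fix: Use a subquery: WHERE price = (SELECT MAX(price) FROM products)

Corrected query:
SELECT category, price FROM products WHERE price = (SELECT MAX(price) FROM products)

Result:
category | price  
---------+--------
Kitchen  | 1038.69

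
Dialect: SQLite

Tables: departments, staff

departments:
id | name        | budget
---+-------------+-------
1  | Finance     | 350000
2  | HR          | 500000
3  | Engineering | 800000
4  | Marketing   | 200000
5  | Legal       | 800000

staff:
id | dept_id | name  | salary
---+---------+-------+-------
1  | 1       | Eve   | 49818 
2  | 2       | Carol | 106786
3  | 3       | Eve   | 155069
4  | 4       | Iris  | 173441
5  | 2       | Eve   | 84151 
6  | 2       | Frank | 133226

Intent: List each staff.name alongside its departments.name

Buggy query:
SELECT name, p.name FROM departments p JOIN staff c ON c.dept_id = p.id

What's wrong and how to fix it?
Bug: 'name' exists in both joined tables, so the database can't tell which one is meant

Fix: Qualify the column with its table alias (c.name)

Corrected query:
SELECT c.name, p.name FROM departments p JOIN staff c ON c.dept_id = p.id

Result:
name  | name       
------+------------
Eve   | Finance    
Carol | HR         
Eve   | Engineering
Iris  | Marketing  
Eve   | HR         
Frank | HR         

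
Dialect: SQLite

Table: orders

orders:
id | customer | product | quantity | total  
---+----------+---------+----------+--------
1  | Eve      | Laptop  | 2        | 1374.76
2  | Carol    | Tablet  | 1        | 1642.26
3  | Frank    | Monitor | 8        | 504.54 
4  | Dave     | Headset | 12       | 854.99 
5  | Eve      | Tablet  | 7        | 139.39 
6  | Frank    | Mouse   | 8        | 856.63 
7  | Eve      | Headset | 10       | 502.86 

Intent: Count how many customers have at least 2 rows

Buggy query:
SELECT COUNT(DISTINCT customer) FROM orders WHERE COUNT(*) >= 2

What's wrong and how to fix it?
Bug: WHERE filters individual rows, not groups, so a group-level COUNT is invalid there

Fix: Use a subquery that GROUPs and filters with HAVING, then count its rows

Corrected query:
SELECT COUNT(*) FROM (SELECT customer FROM orders GROUP BY customer HAVING COUNT(*) >= 2)

Result:
COUNT(*)
--------
2       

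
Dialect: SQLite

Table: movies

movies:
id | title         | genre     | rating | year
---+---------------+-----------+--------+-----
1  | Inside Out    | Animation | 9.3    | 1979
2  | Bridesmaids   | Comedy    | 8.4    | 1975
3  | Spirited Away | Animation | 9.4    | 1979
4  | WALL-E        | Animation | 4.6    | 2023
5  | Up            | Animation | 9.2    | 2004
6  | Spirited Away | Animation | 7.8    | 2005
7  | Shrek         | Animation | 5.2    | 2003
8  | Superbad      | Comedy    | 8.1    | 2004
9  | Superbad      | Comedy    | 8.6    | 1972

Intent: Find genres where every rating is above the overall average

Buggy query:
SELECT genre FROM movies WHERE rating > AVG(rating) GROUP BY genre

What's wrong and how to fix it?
Bug: AVG() is an aggregate; it can't sit directly in WHERE

Fix: Use a subquery for AVG and a HAVING MIN(...) filter so the condition holds for every row in the group

Corrected query:
SELECT genre FROM movies GROUP BY genre HAVING MIN(rating) > (SELECT AVG(rating) FROM movies)

Result:
genre 
------
Comedy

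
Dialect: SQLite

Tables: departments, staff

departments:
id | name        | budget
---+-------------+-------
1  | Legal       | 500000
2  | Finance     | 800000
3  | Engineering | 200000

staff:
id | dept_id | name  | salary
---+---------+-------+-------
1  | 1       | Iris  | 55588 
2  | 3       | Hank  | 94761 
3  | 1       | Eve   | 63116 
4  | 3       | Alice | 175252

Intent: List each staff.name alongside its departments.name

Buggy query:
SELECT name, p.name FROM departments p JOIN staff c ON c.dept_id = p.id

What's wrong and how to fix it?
Bug: 'name' exists in both joined tables, so the database can't tell which one is meant

Fix: Qualify the column with its table alias (c.name)

Corrected query:
SELECT c.name, p.name FROM departments p JOIN staff c ON c.dept_id = p.id

Result:
name  | name       
------+------------
Iris  | Legal      
Hank  | Engineering
Eve   | Legal      
Alice | Engineering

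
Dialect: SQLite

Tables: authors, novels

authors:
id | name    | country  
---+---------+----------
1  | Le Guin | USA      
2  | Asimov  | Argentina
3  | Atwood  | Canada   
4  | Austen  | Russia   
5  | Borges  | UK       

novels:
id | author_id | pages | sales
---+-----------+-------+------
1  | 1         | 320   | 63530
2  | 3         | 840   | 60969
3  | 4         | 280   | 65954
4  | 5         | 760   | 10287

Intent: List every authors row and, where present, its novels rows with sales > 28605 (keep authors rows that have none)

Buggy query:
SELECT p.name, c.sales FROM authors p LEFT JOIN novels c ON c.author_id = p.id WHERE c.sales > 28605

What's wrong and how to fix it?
Bug: Filtering c.sales in WHERE discards the NULL rows produced by LEFT JOIN, turning it into an inner join

Fix: Put 'c.sales > 28605' in the JOIN's ON clause instead of WHERE

Corrected query:
SELECT p.name, c.sales FROM authors p LEFT JOIN novels c ON c.author_id = p.id AND c.sales > 28605

Result:
name    | sales
--------+------
Le Guin | 63530
Asimov  | NULL 
Atwood  | 60969
Austen  | 65954
Borges  | NULL 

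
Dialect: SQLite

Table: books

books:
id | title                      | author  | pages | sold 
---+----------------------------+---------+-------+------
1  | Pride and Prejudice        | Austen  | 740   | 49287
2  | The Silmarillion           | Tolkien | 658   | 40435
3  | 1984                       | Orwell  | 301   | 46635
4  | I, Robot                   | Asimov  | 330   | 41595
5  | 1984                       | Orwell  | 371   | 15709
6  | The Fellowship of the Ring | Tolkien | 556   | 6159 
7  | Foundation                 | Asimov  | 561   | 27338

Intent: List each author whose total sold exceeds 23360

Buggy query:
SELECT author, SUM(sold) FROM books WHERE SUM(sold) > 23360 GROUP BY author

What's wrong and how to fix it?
Bug: SUM(sold) is an aggregate, but WHERE filters rows before aggregation

Fix: Move the aggregate condition to a HAVING clause

Corrected query:
SELECT author, SUM(sold) FROM books GROUP BY author HAVING SUM(sold) > 23360

Result:
author  | SUM(sold)
--------+----------
Asimov  | 68933    
Austen  | 49287    
Orwell  | 62344    
Tolkien | 46594    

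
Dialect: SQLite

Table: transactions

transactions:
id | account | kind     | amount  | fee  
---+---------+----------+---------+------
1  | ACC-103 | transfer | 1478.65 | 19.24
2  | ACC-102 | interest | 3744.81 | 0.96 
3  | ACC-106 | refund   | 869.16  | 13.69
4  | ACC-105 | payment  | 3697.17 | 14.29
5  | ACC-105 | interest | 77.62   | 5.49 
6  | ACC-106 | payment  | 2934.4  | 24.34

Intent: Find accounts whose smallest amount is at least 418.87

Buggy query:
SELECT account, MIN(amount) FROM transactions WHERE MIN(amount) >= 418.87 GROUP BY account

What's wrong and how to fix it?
Bug: MIN() in WHERE is a misuse of aggregate

Fix: Replace WHERE with HAVING after the GROUP BY

Corrected query:
SELECT account, MIN(amount) FROM transactions GROUP BY account HAVING MIN(amount) >= 418.87

Result:
account | MIN(amount)
--------+------------
ACC-102 | 3744.81    
ACC-103 | 1478.65    
ACC-106 | 869.16     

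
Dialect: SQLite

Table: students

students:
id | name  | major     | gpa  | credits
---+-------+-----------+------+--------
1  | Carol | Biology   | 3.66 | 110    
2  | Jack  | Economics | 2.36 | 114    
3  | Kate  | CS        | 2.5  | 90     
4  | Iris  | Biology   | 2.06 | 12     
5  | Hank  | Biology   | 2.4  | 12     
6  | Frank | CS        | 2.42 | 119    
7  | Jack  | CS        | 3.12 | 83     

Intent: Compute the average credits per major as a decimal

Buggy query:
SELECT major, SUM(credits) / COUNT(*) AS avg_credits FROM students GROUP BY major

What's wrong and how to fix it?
Bug: Both operands are integers, so '/' performs integer division and truncates

Fix: Multiply by 1.0 (or CAST to REAL) to force floating-point division

Corrected query:
SELECT major, SUM(credits) * 1.0 / COUNT(*) AS avg_credits FROM students GROUP BY major

Result:
major     | avg_credits
----------+------------
Biology   | 44.666667  
CS        | 97.333333  
Economics | 114        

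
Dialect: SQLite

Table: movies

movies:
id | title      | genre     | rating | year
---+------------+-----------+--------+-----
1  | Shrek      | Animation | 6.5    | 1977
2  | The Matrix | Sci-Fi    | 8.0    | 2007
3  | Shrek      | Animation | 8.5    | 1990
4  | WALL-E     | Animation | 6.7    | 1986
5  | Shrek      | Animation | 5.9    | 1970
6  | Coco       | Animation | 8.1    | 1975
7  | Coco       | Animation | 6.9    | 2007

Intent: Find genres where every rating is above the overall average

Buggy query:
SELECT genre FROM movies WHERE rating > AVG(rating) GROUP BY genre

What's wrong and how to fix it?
Bug: WHERE evaluates per row before aggregation, so AVG() is unavailable

Fix: Compute the overall average in a scalar subquery and compare each group's MIN against it in HAVING

Corrected query:
SELECT genre FROM movies GROUP BY genre HAVING MIN(rating) > (SELECT AVG(rating) FROM movies)

Result:
genre 
------
Sci-Fi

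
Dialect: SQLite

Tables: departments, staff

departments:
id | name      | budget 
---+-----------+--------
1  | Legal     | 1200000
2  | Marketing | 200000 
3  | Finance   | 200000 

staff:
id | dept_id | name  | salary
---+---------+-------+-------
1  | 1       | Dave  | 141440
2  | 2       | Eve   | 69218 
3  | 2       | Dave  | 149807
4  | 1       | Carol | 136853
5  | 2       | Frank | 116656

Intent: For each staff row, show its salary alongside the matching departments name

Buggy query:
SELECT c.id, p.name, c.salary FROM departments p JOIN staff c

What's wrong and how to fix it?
Bug: Missing join condition: each staff row is matched to all departments rows instead of just its own

Fix: Specify the join condition linking the foreign key to the parent id

Corrected query:
SELECT c.id, p.name, c.salary FROM departments p JOIN staff c ON c.dept_id = p.id

Result:
id | name      | salary
---+-----------+-------
1  | Legal     | 141440
2  | Marketing | 69218 
3  | Marketing | 149807
4  | Legal     | 136853
5  | Marketing | 116656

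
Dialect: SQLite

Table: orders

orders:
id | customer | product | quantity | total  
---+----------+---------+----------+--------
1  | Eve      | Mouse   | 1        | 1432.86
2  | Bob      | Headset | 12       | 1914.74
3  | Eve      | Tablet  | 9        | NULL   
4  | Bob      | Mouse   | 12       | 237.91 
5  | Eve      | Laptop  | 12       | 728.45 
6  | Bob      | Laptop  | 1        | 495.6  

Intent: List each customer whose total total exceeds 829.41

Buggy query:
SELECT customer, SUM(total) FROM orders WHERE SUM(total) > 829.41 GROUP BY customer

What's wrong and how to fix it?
Bug: WHERE runs before GROUP BY, so aggregates aren't available there

Fix: Move the aggregate condition to a HAVING clause

Corrected query:
SELECT customer, SUM(total) FROM orders GROUP BY customer HAVING SUM(total) > 829.41

Result:
customer | SUM(total)
---------+-----------
Bob      | 2648.25   
Eve      | 2161.31   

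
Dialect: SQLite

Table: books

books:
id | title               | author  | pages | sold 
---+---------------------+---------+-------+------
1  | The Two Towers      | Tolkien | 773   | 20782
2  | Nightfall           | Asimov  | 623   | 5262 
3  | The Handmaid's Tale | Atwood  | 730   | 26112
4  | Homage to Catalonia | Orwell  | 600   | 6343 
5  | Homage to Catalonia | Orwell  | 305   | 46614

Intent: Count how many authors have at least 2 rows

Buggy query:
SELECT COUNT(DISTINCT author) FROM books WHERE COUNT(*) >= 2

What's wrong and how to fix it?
Bug: COUNT(*) cannot appear in WHERE; the per-group count doesn't exist yet

Fix: Group first with HAVING COUNT(*) >= 2, then COUNT the resulting groups

Corrected query:
SELECT COUNT(*) FROM (SELECT author FROM books GROUP BY author HAVING COUNT(*) >= 2)

Result:
COUNT(*)
--------
1       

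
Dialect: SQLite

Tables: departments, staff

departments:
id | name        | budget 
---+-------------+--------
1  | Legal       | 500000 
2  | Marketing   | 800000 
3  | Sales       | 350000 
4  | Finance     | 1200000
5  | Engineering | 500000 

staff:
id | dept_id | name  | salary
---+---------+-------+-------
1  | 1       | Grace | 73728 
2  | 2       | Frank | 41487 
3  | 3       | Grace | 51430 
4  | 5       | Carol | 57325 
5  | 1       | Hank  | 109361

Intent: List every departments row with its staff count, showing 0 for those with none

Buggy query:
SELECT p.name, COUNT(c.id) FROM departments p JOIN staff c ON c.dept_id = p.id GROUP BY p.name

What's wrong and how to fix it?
Bug: INNER JOIN drops departments rows that have no matching staff rows

Fix: Use LEFT JOIN so parents without children still appear (COUNT(c.id) gives 0)

Corrected query:
SELECT p.name, COUNT(c.id) FROM departments p LEFT JOIN staff c ON c.dept_id = p.id GROUP BY p.name

Result:
name        | COUNT(c.id)
------------+------------
Engineering | 1          
Finance     | 0          
Legal       | 2          
Marketing   | 1          
Sales       | 1          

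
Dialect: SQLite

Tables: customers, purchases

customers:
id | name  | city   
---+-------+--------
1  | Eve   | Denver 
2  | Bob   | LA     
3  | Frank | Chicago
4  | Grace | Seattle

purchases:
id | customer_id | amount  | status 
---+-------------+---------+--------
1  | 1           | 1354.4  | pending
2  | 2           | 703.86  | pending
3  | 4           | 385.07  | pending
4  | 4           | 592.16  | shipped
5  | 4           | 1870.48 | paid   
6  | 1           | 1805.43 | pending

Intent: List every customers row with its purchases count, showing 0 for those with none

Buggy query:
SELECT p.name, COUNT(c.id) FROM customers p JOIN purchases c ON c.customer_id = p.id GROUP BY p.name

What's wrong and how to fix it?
Bug: An inner join excludes parents with zero children

Fix: Switch to LEFT JOIN to retain unmatched parent rows

Corrected query:
SELECT p.name, COUNT(c.id) FROM customers p LEFT JOIN purchases c ON c.customer_id = p.id GROUP BY p.name

Result:
name  | COUNT(c.id)
------+------------
Bob   | 1          
Eve   | 2          
Frank | 0          
Grace | 3          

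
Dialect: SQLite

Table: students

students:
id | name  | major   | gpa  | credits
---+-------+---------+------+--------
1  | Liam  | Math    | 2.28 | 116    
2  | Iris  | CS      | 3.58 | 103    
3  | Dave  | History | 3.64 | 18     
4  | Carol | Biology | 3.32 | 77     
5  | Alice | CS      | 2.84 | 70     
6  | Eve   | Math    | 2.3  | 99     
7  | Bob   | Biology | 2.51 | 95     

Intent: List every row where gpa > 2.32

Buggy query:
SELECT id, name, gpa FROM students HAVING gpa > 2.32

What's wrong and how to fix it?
Bug: HAVING filters the output of aggregation, but this query has no GROUP BY and no aggregate functions, so SQLite rejects it (HAVING clause on a non-aggregate query); the condition here is per row

Fix: Use WHERE for row-level filtering

Corrected query:
SELECT id, name, gpa FROM students WHERE gpa > 2.32

Result:
id | name  | gpa 
---+-------+-----
2  | Iris  | 3.58
3  | Dave  | 3.64
4  | Carol | 3.32
5  | Alice | 2.84
7  | Bob   | 2.51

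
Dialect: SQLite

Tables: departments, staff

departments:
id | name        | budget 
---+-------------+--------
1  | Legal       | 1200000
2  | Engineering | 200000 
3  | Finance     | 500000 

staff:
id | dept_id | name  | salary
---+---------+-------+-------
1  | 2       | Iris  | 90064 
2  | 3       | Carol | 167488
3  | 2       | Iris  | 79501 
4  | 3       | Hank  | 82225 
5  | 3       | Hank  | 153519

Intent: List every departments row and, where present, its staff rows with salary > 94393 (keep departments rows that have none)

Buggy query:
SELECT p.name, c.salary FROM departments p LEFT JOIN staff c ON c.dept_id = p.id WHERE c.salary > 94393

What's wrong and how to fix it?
Bug: Filtering c.salary in WHERE discards the NULL rows produced by LEFT JOIN, turning it into an inner join

Fix: Put 'c.salary > 94393' in the JOIN's ON clause instead of WHERE

Corrected query:
SELECT p.name, c.salary FROM departments p LEFT JOIN staff c ON c.dept_id = p.id AND c.salary > 94393

Result:
name        | salary
------------+-------
Legal       | NULL  
Engineering | NULL  
Finance     | 153519
Finance     | 167488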